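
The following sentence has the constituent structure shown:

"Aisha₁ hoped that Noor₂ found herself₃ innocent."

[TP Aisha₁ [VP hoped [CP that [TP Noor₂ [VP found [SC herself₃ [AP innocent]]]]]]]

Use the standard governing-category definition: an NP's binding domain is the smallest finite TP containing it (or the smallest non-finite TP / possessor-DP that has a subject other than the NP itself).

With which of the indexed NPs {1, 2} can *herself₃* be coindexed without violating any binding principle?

*herself* is an anaphor, so Principle A applies: it must be bound in its binding domain.
Binding domain of *herself₃*: the embedded TP, whose subject is Noor₂.
*Aisha₁* c-commands the anaphor but is outside its binding domain → cannot satisfy Principle A.
*Noor₂* c-commands the anaphor within its binding domain → licit binder.

{2}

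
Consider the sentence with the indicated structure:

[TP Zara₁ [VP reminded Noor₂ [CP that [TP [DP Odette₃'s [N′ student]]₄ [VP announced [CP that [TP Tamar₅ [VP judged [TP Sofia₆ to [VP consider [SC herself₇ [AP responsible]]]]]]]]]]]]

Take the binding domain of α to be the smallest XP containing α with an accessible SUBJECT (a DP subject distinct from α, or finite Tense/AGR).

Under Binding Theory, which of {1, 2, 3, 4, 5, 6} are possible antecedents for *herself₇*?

*herself* is an anaphor, so Principle A applies: it must be bound in its binding domain.
Binding domain of *herself₇*: the embedded TP, whose subject is Sofia₆.
*Zara₁* c-commands the anaphor but is outside its binding domain → cannot satisfy Principle A.
*Noor₂* c-commands the anaphor but is outside its binding domain → cannot satisfy Principle A.
*Odette₃* does not c-command the anaphor → cannot bind it.
*[Odette₃'s student]₄* c-commands the anaphor but is outside its binding domain → cannot satisfy Principle A.
*Tamar₅* c-commands the anaphor but is outside its binding domain → cannot satisfy Principle A.
*Sofia₆* c-commands the anaphor within its binding domain → licit binder.

{6}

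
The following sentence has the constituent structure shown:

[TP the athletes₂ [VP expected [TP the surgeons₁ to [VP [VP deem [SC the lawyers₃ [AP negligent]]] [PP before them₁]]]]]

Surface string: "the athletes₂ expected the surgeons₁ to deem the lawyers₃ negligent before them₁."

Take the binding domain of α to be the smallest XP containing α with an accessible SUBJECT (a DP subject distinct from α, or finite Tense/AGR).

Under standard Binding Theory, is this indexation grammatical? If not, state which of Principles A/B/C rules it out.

Principle B

The two coindexed NPs are *the surgeons₁* and *them₁*.
*them₁* is a pronoun. Its binding domain is the embedded TP, whose subject is the surgeons₁.
*the surgeons₁* c-commands it within that domain and carries the same index.
The pronoun is locally bound → Principle B violation.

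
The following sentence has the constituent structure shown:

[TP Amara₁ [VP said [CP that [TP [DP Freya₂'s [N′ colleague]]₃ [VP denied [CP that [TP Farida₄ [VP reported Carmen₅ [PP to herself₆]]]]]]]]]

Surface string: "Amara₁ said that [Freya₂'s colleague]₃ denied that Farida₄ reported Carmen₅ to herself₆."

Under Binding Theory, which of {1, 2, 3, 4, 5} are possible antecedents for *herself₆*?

*herself* is an anaphor, so Principle A applies: it must be bound in its binding domain.
Binding domain of *herself₆*: the embedded TP, whose subject is Farida₄.
*Amara₁* c-commands the anaphor but is outside its binding domain → cannot satisfy Principle A.
*Freya₂* does not c-command the anaphor → cannot bind it.
*[Freya₂'s colleague]₃* c-commands the anaphor but is outside its binding domain → cannot satisfy Principle A.
*Farida₄* c-commands the anaphor within its binding domain → licit binder.
*Carmen₅* c-commands the anaphor within its binding domain → licit binder.

{4, 5}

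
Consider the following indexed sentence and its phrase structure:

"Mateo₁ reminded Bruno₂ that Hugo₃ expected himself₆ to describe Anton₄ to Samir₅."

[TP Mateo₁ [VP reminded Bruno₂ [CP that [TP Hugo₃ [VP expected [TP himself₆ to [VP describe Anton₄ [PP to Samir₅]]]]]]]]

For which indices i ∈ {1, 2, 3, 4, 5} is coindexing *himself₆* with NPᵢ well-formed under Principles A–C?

{3}

*himself* is an anaphor, so Principle A applies: it must be bound in its binding domain.
Binding domain of *himself₆*: the embedded TP, whose subject is Hugo₃.
*Mateo₁* c-commands the anaphor but is outside its binding domain → cannot satisfy Principle A.
*Bruno₂* c-commands the anaphor but is outside its binding domain → cannot satisfy Principle A.
*Hugo₃* c-commands the anaphor within its binding domain → licit binder.
*Anton₄* does not c-command the anaphor → cannot bind it.
*Samir₅* does not c-command the anaphor → cannot bind it.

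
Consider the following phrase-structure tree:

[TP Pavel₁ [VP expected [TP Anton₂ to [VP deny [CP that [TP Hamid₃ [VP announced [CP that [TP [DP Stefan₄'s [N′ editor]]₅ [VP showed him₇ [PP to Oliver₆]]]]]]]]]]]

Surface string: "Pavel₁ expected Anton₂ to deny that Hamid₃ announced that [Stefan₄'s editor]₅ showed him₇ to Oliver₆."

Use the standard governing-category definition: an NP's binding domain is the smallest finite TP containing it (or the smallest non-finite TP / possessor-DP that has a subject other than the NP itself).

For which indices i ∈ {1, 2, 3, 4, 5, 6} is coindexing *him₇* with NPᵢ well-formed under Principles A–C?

*him* is a pronoun, so Principle B applies: it must be free in its binding domain.
Binding domain of *him₇*: the embedded TP, whose subject is [Stefan₄'s editor]₅.
*Pavel₁* c-commands the pronoun but from outside its binding domain, and is not c-commanded by it → coindexation permitted.
*Anton₂* c-commands the pronoun but from outside its binding domain, and is not c-commanded by it → coindexation permitted.
*Hamid₃* c-commands the pronoun but from outside its binding domain, and is not c-commanded by it → coindexation permitted.
*Stefan₄* and the pronoun do not c-command one another → neither Principle B nor Principle C is at stake; coindexation permitted.
*[Stefan₄'s editor]₅* c-commands the pronoun within its binding domain → coindexation would violate Principle B.
*Oliver₆*: the pronoun c-commands this R-expression → coindexation would violate Principle C on *Oliver₆*.

{1, 2, 3, 4}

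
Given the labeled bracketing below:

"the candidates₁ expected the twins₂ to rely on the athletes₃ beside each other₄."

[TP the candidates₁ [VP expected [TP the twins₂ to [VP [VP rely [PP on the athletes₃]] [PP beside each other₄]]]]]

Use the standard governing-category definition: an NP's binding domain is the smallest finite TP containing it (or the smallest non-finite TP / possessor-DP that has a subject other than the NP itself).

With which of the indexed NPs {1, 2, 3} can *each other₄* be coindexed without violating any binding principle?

*each other* is an anaphor, so Principle A applies: it must be bound in its binding domain.
Binding domain of *each other₄*: the embedded TP, whose subject is the twins₂.
*the candidates₁* c-commands the anaphor but is outside its binding domain → cannot satisfy Principle A.
*the twins₂* c-commands the anaphor within its binding domain → licit binder.
*the athletes₃* does not c-command the anaphor → cannot bind it.

{2}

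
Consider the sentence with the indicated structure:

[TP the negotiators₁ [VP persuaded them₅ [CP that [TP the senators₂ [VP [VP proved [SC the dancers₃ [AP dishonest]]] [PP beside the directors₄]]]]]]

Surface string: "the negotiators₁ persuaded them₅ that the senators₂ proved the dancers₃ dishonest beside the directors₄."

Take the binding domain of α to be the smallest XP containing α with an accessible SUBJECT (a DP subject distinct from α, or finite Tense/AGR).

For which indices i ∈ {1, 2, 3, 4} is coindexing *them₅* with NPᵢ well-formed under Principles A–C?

*them* is a pronoun, so Principle B applies: it must be free in its binding domain.
Binding domain of *them₅*: the matrix TP, whose subject is the negotiators₁.
*the negotiators₁* c-commands the pronoun within its binding domain → coindexation would violate Principle B.
*the senators₂*: the pronoun c-commands this R-expression → coindexation would violate Principle C on *the senators₂*.
*the dancers₃*: the pronoun c-commands this R-expression → coindexation would violate Principle C on *the dancers₃*.
*the directors₄*: the pronoun c-commands this R-expression → coindexation would violate Principle C on *the directors₄*.

none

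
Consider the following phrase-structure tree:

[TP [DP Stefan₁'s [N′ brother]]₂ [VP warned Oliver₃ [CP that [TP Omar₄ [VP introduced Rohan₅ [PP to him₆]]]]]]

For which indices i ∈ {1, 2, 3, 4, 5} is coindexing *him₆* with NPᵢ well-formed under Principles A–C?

{1, 2, 3}

*him* is a pronoun, so Principle B applies: it must be free in its binding domain.
Binding domain of *him₆*: the embedded TP, whose subject is Omar₄.
*Stefan₁* and the pronoun do not c-command one another → neither Principle B nor Principle C is at stake; coindexation permitted.
*[Stefan₁'s brother]₂* c-commands the pronoun but from outside its binding domain, and is not c-commanded by it → coindexation permitted.
*Oliver₃* c-commands the pronoun but from outside its binding domain, and is not c-commanded by it → coindexation permitted.
*Omar₄* c-commands the pronoun within its binding domain → coindexation would violate Principle B.
*Rohan₅* c-commands the pronoun within its binding domain → coindexation would violate Principle B.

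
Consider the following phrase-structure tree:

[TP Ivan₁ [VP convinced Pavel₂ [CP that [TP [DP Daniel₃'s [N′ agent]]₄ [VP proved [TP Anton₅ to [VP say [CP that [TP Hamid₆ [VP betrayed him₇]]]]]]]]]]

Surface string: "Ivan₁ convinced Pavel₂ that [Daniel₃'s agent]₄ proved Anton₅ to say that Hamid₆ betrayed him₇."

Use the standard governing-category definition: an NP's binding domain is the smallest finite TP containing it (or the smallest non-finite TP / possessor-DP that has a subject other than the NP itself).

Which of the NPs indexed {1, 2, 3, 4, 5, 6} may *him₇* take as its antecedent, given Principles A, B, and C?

*him* is a pronoun, so Principle B applies: it must be free in its binding domain.
Binding domain of *him₇*: the embedded TP, whose subject is Hamid₆.
*Ivan₁* c-commands the pronoun but from outside its binding domain, and is not c-commanded by it → coindexation permitted.
*Pavel₂* c-commands the pronoun but from outside its binding domain, and is not c-commanded by it → coindexation permitted.
*Daniel₃* and the pronoun do not c-command one another → neither Principle B nor Principle C is at stake; coindexation permitted.
*[Daniel₃'s agent]₄* c-commands the pronoun but from outside its binding domain, and is not c-commanded by it → coindexation permitted.
*Anton₅* c-commands the pronoun but from outside its binding domain, and is not c-commanded by it → coindexation permitted.
*Hamid₆* c-commands the pronoun within its binding domain → coindexation would violate Principle B.

{1, 2, 3, 4, 5}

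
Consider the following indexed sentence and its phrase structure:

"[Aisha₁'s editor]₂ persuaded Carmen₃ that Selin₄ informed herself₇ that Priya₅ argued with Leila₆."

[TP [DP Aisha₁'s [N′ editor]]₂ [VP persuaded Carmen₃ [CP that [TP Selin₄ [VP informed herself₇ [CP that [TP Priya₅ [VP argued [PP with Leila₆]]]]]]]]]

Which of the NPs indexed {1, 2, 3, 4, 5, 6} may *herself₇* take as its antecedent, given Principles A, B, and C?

*herself* is an anaphor, so Principle A applies: it must be bound in its binding domain.
Binding domain of *herself₇*: the embedded TP, whose subject is Selin₄.
*Aisha₁* does not c-command the anaphor → cannot bind it.
*[Aisha₁'s editor]₂* c-commands the anaphor but is outside its binding domain → cannot satisfy Principle A.
*Carmen₃* c-commands the anaphor but is outside its binding domain → cannot satisfy Principle A.
*Selin₄* c-commands the anaphor within its binding domain → licit binder.
*Priya₅* does not c-command the anaphor → cannot bind it.
*Leila₆* does not c-command the anaphor → cannot bind it.

{4}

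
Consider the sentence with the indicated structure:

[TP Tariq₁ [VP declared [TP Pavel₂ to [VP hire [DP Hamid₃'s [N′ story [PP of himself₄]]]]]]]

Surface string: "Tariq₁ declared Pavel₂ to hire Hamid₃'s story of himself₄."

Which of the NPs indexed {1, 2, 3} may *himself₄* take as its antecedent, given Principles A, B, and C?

{3}

*himself* is an anaphor, so Principle A applies: it must be bound in its binding domain.
Binding domain of *himself₄*: the possessed DP, whose subject is Hamid₃.
*Tariq₁* c-commands the anaphor but is outside its binding domain → cannot satisfy Principle A.
*Pavel₂* c-commands the anaphor but is outside its binding domain → cannot satisfy Principle A.
*Hamid₃* c-commands the anaphor within its binding domain → licit binder.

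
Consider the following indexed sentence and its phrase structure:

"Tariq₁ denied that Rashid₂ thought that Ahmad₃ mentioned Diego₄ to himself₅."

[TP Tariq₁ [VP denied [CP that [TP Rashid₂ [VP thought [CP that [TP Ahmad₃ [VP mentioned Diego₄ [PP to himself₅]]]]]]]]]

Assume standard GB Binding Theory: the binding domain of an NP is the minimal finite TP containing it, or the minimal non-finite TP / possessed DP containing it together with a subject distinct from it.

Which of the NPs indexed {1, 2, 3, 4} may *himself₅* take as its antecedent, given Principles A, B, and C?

*himself* is an anaphor, so Principle A applies: it must be bound in its binding domain.
Binding domain of *himself₅*: the embedded TP, whose subject is Ahmad₃.
*Tariq₁* c-commands the anaphor but is outside its binding domain → cannot satisfy Principle A.
*Rashid₂* c-commands the anaphor but is outside its binding domain → cannot satisfy Principle A.
*Ahmad₃* c-commands the anaphor within its binding domain → licit binder.
*Diego₄* c-commands the anaphor within its binding domain → licit binder.

{3, 4}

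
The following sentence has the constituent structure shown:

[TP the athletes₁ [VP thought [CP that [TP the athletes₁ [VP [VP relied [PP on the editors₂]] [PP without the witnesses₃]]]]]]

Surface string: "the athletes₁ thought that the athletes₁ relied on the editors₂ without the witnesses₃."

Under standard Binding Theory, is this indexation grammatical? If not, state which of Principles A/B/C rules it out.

The two coindexed NPs are *the athletes₁* (the higher occurrence) and *the athletes₁* (the lower occurrence).
*the athletes₁* (the lower occurrence) is an R-expression. Principle C requires it to be free everywhere.
*the athletes₁* (the higher occurrence) c-commands it and carries the same index.
The R-expression is bound → Principle C violation.

Principle C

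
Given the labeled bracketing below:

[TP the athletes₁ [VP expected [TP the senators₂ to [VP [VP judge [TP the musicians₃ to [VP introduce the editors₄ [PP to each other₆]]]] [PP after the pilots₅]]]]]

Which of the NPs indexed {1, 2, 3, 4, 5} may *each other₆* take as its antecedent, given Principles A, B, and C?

{3, 4}

*each other* is an anaphor, so Principle A applies: it must be bound in its binding domain.
Binding domain of *each other₆*: the embedded TP, whose subject is the musicians₃.
*the athletes₁* c-commands the anaphor but is outside its binding domain → cannot satisfy Principle A.
*the senators₂* c-commands the anaphor but is outside its binding domain → cannot satisfy Principle A.
*the musicians₃* c-commands the anaphor within its binding domain → licit binder.
*the editors₄* c-commands the anaphor within its binding domain → licit binder.
*the pilots₅* does not c-command the anaphor → cannot bind it.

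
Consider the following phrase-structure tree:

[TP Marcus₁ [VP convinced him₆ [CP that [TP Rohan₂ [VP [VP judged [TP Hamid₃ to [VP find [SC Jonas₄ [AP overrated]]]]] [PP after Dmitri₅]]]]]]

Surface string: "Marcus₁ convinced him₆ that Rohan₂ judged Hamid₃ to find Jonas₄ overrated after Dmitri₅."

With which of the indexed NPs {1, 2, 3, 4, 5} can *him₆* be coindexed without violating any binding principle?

none

*him* is a pronoun, so Principle B applies: it must be free in its binding domain.
Binding domain of *him₆*: the matrix TP, whose subject is Marcus₁.
*Marcus₁* c-commands the pronoun within its binding domain → coindexation would violate Principle B.
*Rohan₂*: the pronoun c-commands this R-expression → coindexation would violate Principle C on *Rohan₂*.
*Hamid₃*: the pronoun c-commands this R-expression → coindexation would violate Principle C on *Hamid₃*.
*Jonas₄*: the pronoun c-commands this R-expression → coindexation would violate Principle C on *Jonas₄*.
*Dmitri₅*: the pronoun c-commands this R-expression → coindexation would violate Principle C on *Dmitri₅*.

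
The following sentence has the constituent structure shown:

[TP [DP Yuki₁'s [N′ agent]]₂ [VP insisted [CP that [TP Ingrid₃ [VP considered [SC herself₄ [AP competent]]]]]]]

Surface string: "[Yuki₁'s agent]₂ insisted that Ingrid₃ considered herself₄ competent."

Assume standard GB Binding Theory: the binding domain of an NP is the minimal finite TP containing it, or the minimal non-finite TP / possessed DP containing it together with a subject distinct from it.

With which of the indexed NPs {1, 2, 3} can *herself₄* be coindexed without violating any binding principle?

{3}

*herself* is an anaphor, so Principle A applies: it must be bound in its binding domain.
Binding domain of *herself₄*: the embedded TP, whose subject is Ingrid₃.
*Yuki₁* does not c-command the anaphor → cannot bind it.
*[Yuki₁'s agent]₂* c-commands the anaphor but is outside its binding domain → cannot satisfy Principle A.
*Ingrid₃* c-commands the anaphor within its binding domain → licit binder.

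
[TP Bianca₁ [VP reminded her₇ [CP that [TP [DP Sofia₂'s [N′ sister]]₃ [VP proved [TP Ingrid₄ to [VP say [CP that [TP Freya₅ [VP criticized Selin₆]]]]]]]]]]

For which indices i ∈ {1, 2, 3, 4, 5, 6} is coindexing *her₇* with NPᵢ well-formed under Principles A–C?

*her* is a pronoun, so Principle B applies: it must be free in its binding domain.
Binding domain of *her₇*: the matrix TP, whose subject is Bianca₁.
*Bianca₁* c-commands the pronoun within its binding domain → coindexation would violate Principle B.
*Sofia₂*: the pronoun c-commands this R-expression → coindexation would violate Principle C on *Sofia₂*.
*[Sofia₂'s sister]₃*: the pronoun c-commands this R-expression → coindexation would violate Principle C on *[Sofia₂'s sister]₃*.
*Ingrid₄*: the pronoun c-commands this R-expression → coindexation would violate Principle C on *Ingrid₄*.
*Freya₅*: the pronoun c-commands this R-expression → coindexation would violate Principle C on *Freya₅*.
*Selin₆*: the pronoun c-commands this R-expression → coindexation would violate Principle C on *Selin₆*.

none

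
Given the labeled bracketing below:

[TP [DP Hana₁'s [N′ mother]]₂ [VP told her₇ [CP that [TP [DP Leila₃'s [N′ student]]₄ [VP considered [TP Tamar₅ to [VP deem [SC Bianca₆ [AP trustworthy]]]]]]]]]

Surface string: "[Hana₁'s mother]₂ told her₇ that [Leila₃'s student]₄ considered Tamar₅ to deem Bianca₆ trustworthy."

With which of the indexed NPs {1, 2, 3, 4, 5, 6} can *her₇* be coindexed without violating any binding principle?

{1}

*her* is a pronoun, so Principle B applies: it must be free in its binding domain.
Binding domain of *her₇*: the matrix TP, whose subject is [Hana₁'s mother]₂.
*Hana₁* and the pronoun do not c-command one another → neither Principle B nor Principle C is at stake; coindexation permitted.
*[Hana₁'s mother]₂* c-commands the pronoun within its binding domain → coindexation would violate Principle B.
*Leila₃*: the pronoun c-commands this R-expression → coindexation would violate Principle C on *Leila₃*.
*[Leila₃'s student]₄*: the pronoun c-commands this R-expression → coindexation would violate Principle C on *[Leila₃'s student]₄*.
*Tamar₅*: the pronoun c-commands this R-expression → coindexation would violate Principle C on *Tamar₅*.
*Bianca₆*: the pronoun c-commands this R-expression → coindexation would violate Principle C on *Bianca₆*.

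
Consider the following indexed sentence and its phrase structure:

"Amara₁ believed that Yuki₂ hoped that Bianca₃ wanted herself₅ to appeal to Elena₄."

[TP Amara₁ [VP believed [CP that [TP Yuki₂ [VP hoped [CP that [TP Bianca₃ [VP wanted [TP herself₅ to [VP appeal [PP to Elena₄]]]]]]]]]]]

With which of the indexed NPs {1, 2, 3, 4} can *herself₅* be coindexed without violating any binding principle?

*herself* is an anaphor, so Principle A applies: it must be bound in its binding domain.
Binding domain of *herself₅*: the embedded TP, whose subject is Bianca₃.
*Amara₁* c-commands the anaphor but is outside its binding domain → cannot satisfy Principle A.
*Yuki₂* c-commands the anaphor but is outside its binding domain → cannot satisfy Principle A.
*Bianca₃* c-commands the anaphor within its binding domain → licit binder.
*Elena₄* does not c-command the anaphor → cannot bind it.

{3}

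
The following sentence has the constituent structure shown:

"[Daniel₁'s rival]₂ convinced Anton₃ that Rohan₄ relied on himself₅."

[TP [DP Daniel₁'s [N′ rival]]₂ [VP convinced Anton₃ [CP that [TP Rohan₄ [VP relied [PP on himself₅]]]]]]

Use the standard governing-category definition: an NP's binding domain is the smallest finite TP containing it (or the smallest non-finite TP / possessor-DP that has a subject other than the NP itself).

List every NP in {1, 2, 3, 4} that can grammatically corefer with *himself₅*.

{4}

*himself* is an anaphor, so Principle A applies: it must be bound in its binding domain.
Binding domain of *himself₅*: the embedded TP, whose subject is Rohan₄.
*Daniel₁* does not c-command the anaphor → cannot bind it.
*[Daniel₁'s rival]₂* c-commands the anaphor but is outside its binding domain → cannot satisfy Principle A.
*Anton₃* c-commands the anaphor but is outside its binding domain → cannot satisfy Principle A.
*Rohan₄* c-commands the anaphor within its binding domain → licit binder.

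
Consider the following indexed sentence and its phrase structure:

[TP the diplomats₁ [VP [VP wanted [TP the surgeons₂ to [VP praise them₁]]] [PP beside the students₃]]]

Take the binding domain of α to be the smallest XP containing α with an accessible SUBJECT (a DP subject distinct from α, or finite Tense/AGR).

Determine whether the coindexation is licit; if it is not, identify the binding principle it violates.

The two coindexed NPs are *the diplomats₁* and *them₁*.
*them₁* is a pronoun; its binding domain is the embedded TP, whose subject is the surgeons₂. Within that domain it is c-commanded only by *the surgeons₂*, which carries a different index — the pronoun is free locally, so Principle B holds.
*the diplomats₁* is an R-expression; *them₁* does not c-command it, and no other NP shares its index, so Principle C is satisfied.
All principles are respected.

grammatical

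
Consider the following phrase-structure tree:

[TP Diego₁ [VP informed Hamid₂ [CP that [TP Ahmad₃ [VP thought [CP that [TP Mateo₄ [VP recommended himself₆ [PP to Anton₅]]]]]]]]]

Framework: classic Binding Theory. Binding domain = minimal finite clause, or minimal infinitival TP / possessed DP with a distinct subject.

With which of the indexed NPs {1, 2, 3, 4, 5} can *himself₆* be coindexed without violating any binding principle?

*himself* is an anaphor, so Principle A applies: it must be bound in its binding domain.
Binding domain of *himself₆*: the embedded TP, whose subject is Mateo₄.
*Diego₁* c-commands the anaphor but is outside its binding domain → cannot satisfy Principle A.
*Hamid₂* c-commands the anaphor but is outside its binding domain → cannot satisfy Principle A.
*Ahmad₃* c-commands the anaphor but is outside its binding domain → cannot satisfy Principle A.
*Mateo₄* c-commands the anaphor within its binding domain → licit binder.
*Anton₅* does not c-command the anaphor → cannot bind it.

{4}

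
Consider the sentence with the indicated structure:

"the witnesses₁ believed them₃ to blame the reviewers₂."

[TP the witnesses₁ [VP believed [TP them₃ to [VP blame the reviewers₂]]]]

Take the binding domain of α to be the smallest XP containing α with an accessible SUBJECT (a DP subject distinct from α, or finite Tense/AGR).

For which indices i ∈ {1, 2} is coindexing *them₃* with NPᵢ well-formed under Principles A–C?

*them* is a pronoun, so Principle B applies: it must be free in its binding domain.
Binding domain of *them₃*: the matrix TP, whose subject is the witnesses₁.
*the witnesses₁* c-commands the pronoun within its binding domain → coindexation would violate Principle B.
*the reviewers₂*: the pronoun c-commands this R-expression → coindexation would violate Principle C on *the reviewers₂*.

none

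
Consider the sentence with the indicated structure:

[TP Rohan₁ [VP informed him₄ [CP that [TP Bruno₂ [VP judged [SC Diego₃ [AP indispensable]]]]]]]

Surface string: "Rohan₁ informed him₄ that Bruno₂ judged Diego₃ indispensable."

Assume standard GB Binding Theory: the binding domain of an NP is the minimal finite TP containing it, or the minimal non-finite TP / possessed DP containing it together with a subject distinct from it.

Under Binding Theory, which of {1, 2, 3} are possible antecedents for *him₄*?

*him* is a pronoun, so Principle B applies: it must be free in its binding domain.
Binding domain of *him₄*: the matrix TP, whose subject is Rohan₁.
*Rohan₁* c-commands the pronoun within its binding domain → coindexation would violate Principle B.
*Bruno₂*: the pronoun c-commands this R-expression → coindexation would violate Principle C on *Bruno₂*.
*Diego₃*: the pronoun c-commands this R-expression → coindexation would violate Principle C on *Diego₃*.

none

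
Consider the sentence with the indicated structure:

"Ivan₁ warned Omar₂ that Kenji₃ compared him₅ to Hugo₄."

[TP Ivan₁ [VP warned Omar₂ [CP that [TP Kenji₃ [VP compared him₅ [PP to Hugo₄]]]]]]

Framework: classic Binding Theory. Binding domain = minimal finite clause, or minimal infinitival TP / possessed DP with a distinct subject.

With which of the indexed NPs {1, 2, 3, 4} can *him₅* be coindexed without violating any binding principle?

*him* is a pronoun, so Principle B applies: it must be free in its binding domain.
Binding domain of *him₅*: the embedded TP, whose subject is Kenji₃.
*Ivan₁* c-commands the pronoun but from outside its binding domain, and is not c-commanded by it → coindexation permitted.
*Omar₂* c-commands the pronoun but from outside its binding domain, and is not c-commanded by it → coindexation permitted.
*Kenji₃* c-commands the pronoun within its binding domain → coindexation would violate Principle B.
*Hugo₄*: the pronoun c-commands this R-expression → coindexation would violate Principle C on *Hugo₄*.

{1, 2}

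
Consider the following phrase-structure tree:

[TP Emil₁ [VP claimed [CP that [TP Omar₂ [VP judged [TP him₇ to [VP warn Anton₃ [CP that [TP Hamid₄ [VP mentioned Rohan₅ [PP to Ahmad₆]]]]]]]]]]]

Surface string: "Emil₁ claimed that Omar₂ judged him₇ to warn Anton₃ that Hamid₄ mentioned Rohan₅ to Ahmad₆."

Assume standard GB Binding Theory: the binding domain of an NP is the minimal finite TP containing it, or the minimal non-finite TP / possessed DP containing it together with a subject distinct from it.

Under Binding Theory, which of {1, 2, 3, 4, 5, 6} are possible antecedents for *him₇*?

{1}

*him* is a pronoun, so Principle B applies: it must be free in its binding domain.
Binding domain of *him₇*: the embedded TP, whose subject is Omar₂.
*Emil₁* c-commands the pronoun but from outside its binding domain, and is not c-commanded by it → coindexation permitted.
*Omar₂* c-commands the pronoun within its binding domain → coindexation would violate Principle B.
*Anton₃*: the pronoun c-commands this R-expression → coindexation would violate Principle C on *Anton₃*.
*Hamid₄*: the pronoun c-commands this R-expression → coindexation would violate Principle C on *Hamid₄*.
*Rohan₅*: the pronoun c-commands this R-expression → coindexation would violate Principle C on *Rohan₅*.
*Ahmad₆*: the pronoun c-commands this R-expression → coindexation would violate Principle C on *Ahmad₆*.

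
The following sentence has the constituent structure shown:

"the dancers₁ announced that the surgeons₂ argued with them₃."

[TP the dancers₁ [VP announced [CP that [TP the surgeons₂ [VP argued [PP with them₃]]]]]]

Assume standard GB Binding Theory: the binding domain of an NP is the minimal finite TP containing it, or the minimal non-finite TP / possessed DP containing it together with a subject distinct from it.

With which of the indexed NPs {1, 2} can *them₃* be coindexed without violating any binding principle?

*them* is a pronoun, so Principle B applies: it must be free in its binding domain.
Binding domain of *them₃*: the embedded TP, whose subject is the surgeons₂.
*the dancers₁* c-commands the pronoun but from outside its binding domain, and is not c-commanded by it → coindexation permitted.
*the surgeons₂* c-commands the pronoun within its binding domain → coindexation would violate Principle B.

{1}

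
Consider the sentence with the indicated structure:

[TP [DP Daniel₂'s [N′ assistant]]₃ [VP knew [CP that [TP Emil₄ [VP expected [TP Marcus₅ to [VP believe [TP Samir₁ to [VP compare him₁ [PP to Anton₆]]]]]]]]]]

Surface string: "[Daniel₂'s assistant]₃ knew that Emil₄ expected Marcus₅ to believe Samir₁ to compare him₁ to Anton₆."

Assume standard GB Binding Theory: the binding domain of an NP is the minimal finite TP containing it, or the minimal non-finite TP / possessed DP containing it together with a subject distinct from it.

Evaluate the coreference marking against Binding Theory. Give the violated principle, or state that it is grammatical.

Principle B

The two coindexed NPs are *Samir₁* and *him₁*.
*him₁* is a pronoun. Its binding domain is the embedded TP, whose subject is Samir₁.
*Samir₁* c-commands it within that domain and carries the same index.
The pronoun is locally bound → Principle B violation.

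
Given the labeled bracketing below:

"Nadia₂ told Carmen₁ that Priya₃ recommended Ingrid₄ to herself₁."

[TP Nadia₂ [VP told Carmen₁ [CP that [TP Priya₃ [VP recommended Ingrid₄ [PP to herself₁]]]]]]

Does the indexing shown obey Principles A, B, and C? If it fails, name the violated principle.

Principle A

The two coindexed NPs are *Carmen₁* and *herself₁*.
*herself₁* is an anaphor. Principle A requires it to be bound within its binding domain — the embedded TP, whose subject is Priya₃.
Within that domain it is c-commanded by *Priya₃*, *Ingrid₄*, none of which share its index.
*Carmen₁* does c-command the anaphor, but from outside its binding domain.
The anaphor is unbound in its domain → Principle A violation.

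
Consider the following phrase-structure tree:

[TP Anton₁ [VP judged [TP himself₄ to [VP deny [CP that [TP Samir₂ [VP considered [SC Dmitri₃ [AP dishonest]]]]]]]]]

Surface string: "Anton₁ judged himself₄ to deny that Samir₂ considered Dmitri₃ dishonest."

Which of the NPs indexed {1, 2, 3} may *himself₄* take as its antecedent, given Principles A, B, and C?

*himself* is an anaphor, so Principle A applies: it must be bound in its binding domain.
Binding domain of *himself₄*: the matrix TP, whose subject is Anton₁.
*Anton₁* c-commands the anaphor within its binding domain → licit binder.
*Samir₂* does not c-command the anaphor → cannot bind it.
*Dmitri₃* does not c-command the anaphor → cannot bind it.

{1}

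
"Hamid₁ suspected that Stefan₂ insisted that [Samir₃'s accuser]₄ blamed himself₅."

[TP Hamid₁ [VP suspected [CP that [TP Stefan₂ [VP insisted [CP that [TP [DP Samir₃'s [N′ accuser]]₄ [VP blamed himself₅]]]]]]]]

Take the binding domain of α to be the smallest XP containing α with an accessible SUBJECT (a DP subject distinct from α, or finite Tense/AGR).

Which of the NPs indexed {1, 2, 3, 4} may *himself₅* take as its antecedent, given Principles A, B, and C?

{4}

*himself* is an anaphor, so Principle A applies: it must be bound in its binding domain.
Binding domain of *himself₅*: the embedded TP, whose subject is [Samir₃'s accuser]₄.
*Hamid₁* c-commands the anaphor but is outside its binding domain → cannot satisfy Principle A.
*Stefan₂* c-commands the anaphor but is outside its binding domain → cannot satisfy Principle A.
*Samir₃* does not c-command the anaphor → cannot bind it.
*[Samir₃'s accuser]₄* c-commands the anaphor within its binding domain → licit binder.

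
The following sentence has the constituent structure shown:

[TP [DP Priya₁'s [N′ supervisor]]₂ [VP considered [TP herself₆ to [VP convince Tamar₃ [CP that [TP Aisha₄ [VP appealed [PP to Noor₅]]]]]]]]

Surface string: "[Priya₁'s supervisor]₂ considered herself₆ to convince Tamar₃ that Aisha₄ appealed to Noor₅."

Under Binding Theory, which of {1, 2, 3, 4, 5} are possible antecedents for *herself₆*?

{2}

*herself* is an anaphor, so Principle A applies: it must be bound in its binding domain.
Binding domain of *herself₆*: the matrix TP, whose subject is [Priya₁'s supervisor]₂.
*Priya₁* does not c-command the anaphor → cannot bind it.
*[Priya₁'s supervisor]₂* c-commands the anaphor within its binding domain → licit binder.
*Tamar₃* does not c-command the anaphor → cannot bind it.
*Aisha₄* does not c-command the anaphor → cannot bind it.
*Noor₅* does not c-command the anaphor → cannot bind it.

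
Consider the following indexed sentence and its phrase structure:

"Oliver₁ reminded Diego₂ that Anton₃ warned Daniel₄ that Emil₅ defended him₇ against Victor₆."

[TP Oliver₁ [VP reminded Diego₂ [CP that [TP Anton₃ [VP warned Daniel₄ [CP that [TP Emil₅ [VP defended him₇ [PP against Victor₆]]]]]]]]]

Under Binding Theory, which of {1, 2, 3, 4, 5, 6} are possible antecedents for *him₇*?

{1, 2, 3, 4}

*him* is a pronoun, so Principle B applies: it must be free in its binding domain.
Binding domain of *him₇*: the embedded TP, whose subject is Emil₅.
*Oliver₁* c-commands the pronoun but from outside its binding domain, and is not c-commanded by it → coindexation permitted.
*Diego₂* c-commands the pronoun but from outside its binding domain, and is not c-commanded by it → coindexation permitted.
*Anton₃* c-commands the pronoun but from outside its binding domain, and is not c-commanded by it → coindexation permitted.
*Daniel₄* c-commands the pronoun but from outside its binding domain, and is not c-commanded by it → coindexation permitted.
*Emil₅* c-commands the pronoun within its binding domain → coindexation would violate Principle B.
*Victor₆*: the pronoun c-commands this R-expression → coindexation would violate Principle C on *Victor₆*.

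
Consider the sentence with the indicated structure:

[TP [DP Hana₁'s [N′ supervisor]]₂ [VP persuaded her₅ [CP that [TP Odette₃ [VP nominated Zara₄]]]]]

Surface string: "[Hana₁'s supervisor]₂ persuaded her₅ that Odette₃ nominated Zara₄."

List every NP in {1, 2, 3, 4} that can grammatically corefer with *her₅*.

{1}

*her* is a pronoun, so Principle B applies: it must be free in its binding domain.
Binding domain of *her₅*: the matrix TP, whose subject is [Hana₁'s supervisor]₂.
*Hana₁* and the pronoun do not c-command one another → neither Principle B nor Principle C is at stake; coindexation permitted.
*[Hana₁'s supervisor]₂* c-commands the pronoun within its binding domain → coindexation would violate Principle B.
*Odette₃*: the pronoun c-commands this R-expression → coindexation would violate Principle C on *Odette₃*.
*Zara₄*: the pronoun c-commands this R-expression → coindexation would violate Principle C on *Zara₄*.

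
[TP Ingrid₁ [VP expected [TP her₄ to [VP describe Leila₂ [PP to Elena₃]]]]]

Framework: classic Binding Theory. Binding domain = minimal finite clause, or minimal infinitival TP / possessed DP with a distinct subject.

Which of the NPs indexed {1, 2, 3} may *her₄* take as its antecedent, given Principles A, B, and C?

none

*her* is a pronoun, so Principle B applies: it must be free in its binding domain.
Binding domain of *her₄*: the matrix TP, whose subject is Ingrid₁.
*Ingrid₁* c-commands the pronoun within its binding domain → coindexation would violate Principle B.
*Leila₂*: the pronoun c-commands this R-expression → coindexation would violate Principle C on *Leila₂*.
*Elena₃*: the pronoun c-commands this R-expression → coindexation would violate Principle C on *Elena₃*.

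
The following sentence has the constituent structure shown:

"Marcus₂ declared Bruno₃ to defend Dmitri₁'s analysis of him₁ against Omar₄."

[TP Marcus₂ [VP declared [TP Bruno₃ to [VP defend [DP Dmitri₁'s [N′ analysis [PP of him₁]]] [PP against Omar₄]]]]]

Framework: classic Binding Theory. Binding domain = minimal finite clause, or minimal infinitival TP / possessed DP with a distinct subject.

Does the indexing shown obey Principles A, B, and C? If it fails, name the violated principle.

The two coindexed NPs are *Dmitri₁* and *him₁*.
*him₁* is a pronoun. Its binding domain is the possessed DP, whose subject is Dmitri₁.
*Dmitri₁* c-commands it within that domain and carries the same index.
The pronoun is locally bound → Principle B violation.

Principle B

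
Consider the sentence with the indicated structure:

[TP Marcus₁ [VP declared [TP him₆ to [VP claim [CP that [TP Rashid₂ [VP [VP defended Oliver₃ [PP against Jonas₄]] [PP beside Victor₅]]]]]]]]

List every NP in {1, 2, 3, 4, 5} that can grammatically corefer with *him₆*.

none

*him* is a pronoun, so Principle B applies: it must be free in its binding domain.
Binding domain of *him₆*: the matrix TP, whose subject is Marcus₁.
*Marcus₁* c-commands the pronoun within its binding domain → coindexation would violate Principle B.
*Rashid₂*: the pronoun c-commands this R-expression → coindexation would violate Principle C on *Rashid₂*.
*Oliver₃*: the pronoun c-commands this R-expression → coindexation would violate Principle C on *Oliver₃*.
*Jonas₄*: the pronoun c-commands this R-expression → coindexation would violate Principle C on *Jonas₄*.
*Victor₅*: the pronoun c-commands this R-expression → coindexation would violate Principle C on *Victor₅*.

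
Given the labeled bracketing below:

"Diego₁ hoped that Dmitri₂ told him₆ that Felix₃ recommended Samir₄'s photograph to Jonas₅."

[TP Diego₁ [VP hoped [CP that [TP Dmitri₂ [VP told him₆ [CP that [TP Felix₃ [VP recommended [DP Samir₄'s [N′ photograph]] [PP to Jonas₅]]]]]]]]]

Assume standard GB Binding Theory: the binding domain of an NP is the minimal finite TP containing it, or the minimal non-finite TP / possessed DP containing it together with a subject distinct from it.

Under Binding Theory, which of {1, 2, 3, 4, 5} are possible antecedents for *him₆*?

{1}

*him* is a pronoun, so Principle B applies: it must be free in its binding domain.
Binding domain of *him₆*: the embedded TP, whose subject is Dmitri₂.
*Diego₁* c-commands the pronoun but from outside its binding domain, and is not c-commanded by it → coindexation permitted.
*Dmitri₂* c-commands the pronoun within its binding domain → coindexation would violate Principle B.
*Felix₃*: the pronoun c-commands this R-expression → coindexation would violate Principle C on *Felix₃*.
*Samir₄*: the pronoun c-commands this R-expression → coindexation would violate Principle C on *Samir₄*.
*Jonas₅*: the pronoun c-commands this R-expression → coindexation would violate Principle C on *Jonas₅*.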